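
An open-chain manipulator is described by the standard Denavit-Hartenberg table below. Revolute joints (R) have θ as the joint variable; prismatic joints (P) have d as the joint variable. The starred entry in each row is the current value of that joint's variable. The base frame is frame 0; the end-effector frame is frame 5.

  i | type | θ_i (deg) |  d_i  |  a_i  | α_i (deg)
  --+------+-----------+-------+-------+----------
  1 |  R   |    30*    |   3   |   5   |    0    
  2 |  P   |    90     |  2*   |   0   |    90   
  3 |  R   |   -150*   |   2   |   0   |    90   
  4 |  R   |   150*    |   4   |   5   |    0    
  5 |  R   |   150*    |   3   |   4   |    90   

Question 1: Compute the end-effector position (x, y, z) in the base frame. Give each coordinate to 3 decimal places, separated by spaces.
after link 1: o_1 = (4.3301, 2.5000, 3.0000)
after link 2: o_2 = (4.3301, 2.5000, 5.0000)
after link 3: o_3 = (6.0622, 3.5000, 5.0000)
after link 4: o_4 = (7.3522, 6.2655, 10.6292)
after link 5: o_5 = (5.9683, 1.7345, 12.2272)

5.968 1.734 12.227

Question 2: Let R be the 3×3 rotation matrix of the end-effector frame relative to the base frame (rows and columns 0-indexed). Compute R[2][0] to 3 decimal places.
-0.250

End-effector x-axis (col 0 of R) = (-0.5335,-0.8080,-0.2500)
R[2][0] = -0.2500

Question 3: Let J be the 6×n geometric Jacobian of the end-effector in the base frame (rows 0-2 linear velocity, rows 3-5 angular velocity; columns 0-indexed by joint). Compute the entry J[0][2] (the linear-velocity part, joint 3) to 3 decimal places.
axis z_2 = (0.8660,0.5000,0.0000); lever o_n−o_2 = (1.6381,-0.7655,7.2272)
cross product → J_v[:, 2] = (3.6136,-6.2590,-1.4821)
J_ω[:, 2] = z_2
entry J[0][2] = 3.6136

3.614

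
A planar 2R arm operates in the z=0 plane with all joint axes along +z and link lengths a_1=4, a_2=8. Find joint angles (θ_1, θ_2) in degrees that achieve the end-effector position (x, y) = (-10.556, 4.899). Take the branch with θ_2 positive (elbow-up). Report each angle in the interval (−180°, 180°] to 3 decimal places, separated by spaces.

135.005 29.993

cos θ_2 = (135.4293−4²−8²)/(2·4·8) = 0.8661; θ_2 = 29.9934° (elbow-up)
β = atan2(4.8990,-10.5560) = 155.1042°; ψ = atan2(3.9992,10.9287) = 20.0994°
θ_1 = β − ψ = 135.0048°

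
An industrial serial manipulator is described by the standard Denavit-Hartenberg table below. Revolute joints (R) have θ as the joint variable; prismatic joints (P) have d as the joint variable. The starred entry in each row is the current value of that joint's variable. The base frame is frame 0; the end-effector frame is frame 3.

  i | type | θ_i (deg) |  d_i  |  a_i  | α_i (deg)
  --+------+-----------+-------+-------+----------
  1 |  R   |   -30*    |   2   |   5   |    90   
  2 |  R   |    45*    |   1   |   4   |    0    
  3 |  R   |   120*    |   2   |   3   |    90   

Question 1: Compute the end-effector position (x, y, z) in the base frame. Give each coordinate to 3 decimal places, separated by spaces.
after link 1: o_1 = (4.3301, -2.5000, 2.0000)
after link 2: o_2 = (6.2796, -4.7802, 4.8284)
after link 3: o_3 = (2.7701, -5.0634, 5.6049)

2.770 -5.063 5.605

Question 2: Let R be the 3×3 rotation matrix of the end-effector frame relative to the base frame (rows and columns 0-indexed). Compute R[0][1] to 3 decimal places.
-0.500

End-effector y-axis (col 1 of R) = (-0.5000,-0.8660,0.0000)
R[0][1] = -0.5000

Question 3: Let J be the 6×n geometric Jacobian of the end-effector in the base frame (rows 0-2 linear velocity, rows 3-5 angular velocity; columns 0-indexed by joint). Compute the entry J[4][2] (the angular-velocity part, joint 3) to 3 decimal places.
axis z_2 = (-0.5000,-0.8660,0.0000); lever o_n−o_2 = (-3.5095,-0.2832,0.7765)
cross product → J_v[:, 2] = (-0.6724,0.3882,-2.8978)
J_ω[:, 2] = z_2
entry J[4][2] = -0.8660

-0.866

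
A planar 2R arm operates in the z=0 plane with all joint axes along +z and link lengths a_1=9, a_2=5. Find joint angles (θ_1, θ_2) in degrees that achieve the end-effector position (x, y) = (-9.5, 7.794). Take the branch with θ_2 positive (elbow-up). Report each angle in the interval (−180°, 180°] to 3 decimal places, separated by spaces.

cos θ_2 = (150.9964−9²−5²)/(2·9·5) = 0.5000; θ_2 = 60.0026° (elbow-up)
β = atan2(7.7940,-9.5000) = 140.6338°; ψ = atan2(4.3302,11.4998) = 20.6338°
θ_1 = β − ψ = 120.0000°

120.000 60.003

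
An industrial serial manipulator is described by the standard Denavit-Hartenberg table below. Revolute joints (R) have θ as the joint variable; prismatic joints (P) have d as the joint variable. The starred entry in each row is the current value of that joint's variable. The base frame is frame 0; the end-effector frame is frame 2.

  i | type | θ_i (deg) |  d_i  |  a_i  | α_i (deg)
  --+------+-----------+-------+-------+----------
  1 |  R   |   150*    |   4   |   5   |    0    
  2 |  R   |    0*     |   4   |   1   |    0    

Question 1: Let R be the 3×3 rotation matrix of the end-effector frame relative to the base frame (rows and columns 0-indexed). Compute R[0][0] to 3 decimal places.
-0.866

End-effector x-axis (col 0 of R) = (-0.8660,0.5000,0.0000)
R[0][0] = -0.8660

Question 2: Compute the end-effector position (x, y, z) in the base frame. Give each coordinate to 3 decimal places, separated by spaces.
after link 1: o_1 = (-4.3301, 2.5000, 4.0000)
after link 2: o_2 = (-5.1962, 3.0000, 8.0000)

-5.196 3.000 8.000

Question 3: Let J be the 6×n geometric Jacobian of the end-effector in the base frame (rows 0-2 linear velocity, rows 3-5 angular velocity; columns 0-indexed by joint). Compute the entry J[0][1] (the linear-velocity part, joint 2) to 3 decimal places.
-0.500

axis z_1 = (0.0000,0.0000,1.0000); lever o_n−o_1 = (-0.8660,0.5000,4.0000)
cross product → J_v[:, 1] = (-0.5000,-0.8660,0.0000)
J_ω[:, 1] = z_1
entry J[0][1] = -0.5000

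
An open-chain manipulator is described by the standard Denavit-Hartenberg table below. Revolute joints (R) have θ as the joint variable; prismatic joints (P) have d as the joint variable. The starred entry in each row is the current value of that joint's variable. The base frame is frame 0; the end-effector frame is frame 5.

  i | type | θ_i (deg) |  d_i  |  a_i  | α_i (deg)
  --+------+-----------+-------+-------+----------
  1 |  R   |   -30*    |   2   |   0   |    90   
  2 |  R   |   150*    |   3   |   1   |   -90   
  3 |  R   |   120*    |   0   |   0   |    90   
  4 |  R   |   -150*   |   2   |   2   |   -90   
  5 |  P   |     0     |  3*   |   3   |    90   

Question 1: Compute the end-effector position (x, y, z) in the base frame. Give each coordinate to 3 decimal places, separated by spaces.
-3.128 -3.333 8.489

after link 1: o_1 = (0.0000, 0.0000, 2.0000)
after link 2: o_2 = (-2.2500, -2.1651, 2.5000)
after link 3: o_3 = (-2.2500, -2.1651, 2.5000)
after link 4: o_4 = (-4.0155, -1.7231, 4.6651)
after link 5: o_5 = (-3.1283, -3.3334, 8.4886)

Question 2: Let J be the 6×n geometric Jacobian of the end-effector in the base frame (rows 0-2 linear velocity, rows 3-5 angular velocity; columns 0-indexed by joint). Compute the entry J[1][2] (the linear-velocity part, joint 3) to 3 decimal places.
axis z_2 = (-0.4330,0.2500,-0.8660); lever o_n−o_2 = (-0.8783,-1.1683,5.9886)
cross product → J_v[:, 2] = (0.4853,3.3538,0.7255)
J_ω[:, 2] = z_2
entry J[1][2] = 3.3538

3.354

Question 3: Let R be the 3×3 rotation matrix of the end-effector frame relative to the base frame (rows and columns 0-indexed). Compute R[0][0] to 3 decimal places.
End-effector x-axis (col 0 of R) = (-0.4833,-0.5870,0.6495)
R[0][0] = -0.4833

-0.483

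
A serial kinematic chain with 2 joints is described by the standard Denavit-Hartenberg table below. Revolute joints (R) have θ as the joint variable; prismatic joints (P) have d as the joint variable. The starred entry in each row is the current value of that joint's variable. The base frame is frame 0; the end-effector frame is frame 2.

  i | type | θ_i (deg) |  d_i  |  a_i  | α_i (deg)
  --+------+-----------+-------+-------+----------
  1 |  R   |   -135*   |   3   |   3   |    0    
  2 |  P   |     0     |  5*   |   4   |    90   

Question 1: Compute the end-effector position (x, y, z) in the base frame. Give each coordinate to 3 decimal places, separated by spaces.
after link 1: o_1 = (-2.1213, -2.1213, 3.0000)
after link 2: o_2 = (-4.9497, -4.9497, 8.0000)

-4.950 -4.950 8.000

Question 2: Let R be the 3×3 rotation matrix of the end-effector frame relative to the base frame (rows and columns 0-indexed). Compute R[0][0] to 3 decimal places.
-0.707

End-effector x-axis (col 0 of R) = (-0.7071,-0.7071,0.0000)
R[0][0] = -0.7071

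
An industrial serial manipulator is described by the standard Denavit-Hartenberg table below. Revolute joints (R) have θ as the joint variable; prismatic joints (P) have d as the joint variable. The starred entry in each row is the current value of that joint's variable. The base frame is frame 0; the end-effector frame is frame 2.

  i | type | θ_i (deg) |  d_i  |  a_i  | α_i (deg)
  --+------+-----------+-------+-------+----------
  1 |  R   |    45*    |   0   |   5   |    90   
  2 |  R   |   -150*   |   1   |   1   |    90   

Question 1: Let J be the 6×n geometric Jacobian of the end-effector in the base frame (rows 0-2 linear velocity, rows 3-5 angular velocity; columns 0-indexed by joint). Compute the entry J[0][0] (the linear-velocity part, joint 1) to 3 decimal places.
-2.216

axis z_0 = ẑ; lever o_n−o_0 = (3.6303,2.2161,-0.5000)
cross product → J_v[:, 0] = (-2.2161,3.6303,0.0000)
J_ω[:, 0] = z_0
entry J[0][0] = -2.2161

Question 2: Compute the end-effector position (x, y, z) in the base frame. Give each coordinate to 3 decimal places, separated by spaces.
3.630 2.216 -0.500

after link 1: o_1 = (3.5355, 3.5355, 0.0000)
after link 2: o_2 = (3.6303, 2.2161, -0.5000)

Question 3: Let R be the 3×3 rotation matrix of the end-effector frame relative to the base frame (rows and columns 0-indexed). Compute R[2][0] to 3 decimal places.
-0.500

End-effector x-axis (col 0 of R) = (-0.6124,-0.6124,-0.5000)
R[2][0] = -0.5000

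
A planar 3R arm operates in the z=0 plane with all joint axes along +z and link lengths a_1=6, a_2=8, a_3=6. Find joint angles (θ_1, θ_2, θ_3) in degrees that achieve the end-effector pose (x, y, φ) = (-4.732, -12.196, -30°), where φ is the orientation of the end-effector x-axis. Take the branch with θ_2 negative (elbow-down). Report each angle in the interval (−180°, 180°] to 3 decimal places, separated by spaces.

-119.998 -30.005 120.002

wrist centre = target − a_3·(cos φ, sin φ) = (-9.9282, -9.1960)
cos θ_2 = (183.1346−6²−8²)/(2·6·8) = 0.8660; θ_2 = -30.0046° (elbow-down)
β = atan2(-9.1960,-9.9282) = -137.1925°; ψ = atan2(-4.0006,12.9279) = -17.1947°
θ_1 = β − ψ = -119.9977°
θ_3 = φ − θ_1 − θ_2 = 120.0023° (wrapped to (-180°,180°])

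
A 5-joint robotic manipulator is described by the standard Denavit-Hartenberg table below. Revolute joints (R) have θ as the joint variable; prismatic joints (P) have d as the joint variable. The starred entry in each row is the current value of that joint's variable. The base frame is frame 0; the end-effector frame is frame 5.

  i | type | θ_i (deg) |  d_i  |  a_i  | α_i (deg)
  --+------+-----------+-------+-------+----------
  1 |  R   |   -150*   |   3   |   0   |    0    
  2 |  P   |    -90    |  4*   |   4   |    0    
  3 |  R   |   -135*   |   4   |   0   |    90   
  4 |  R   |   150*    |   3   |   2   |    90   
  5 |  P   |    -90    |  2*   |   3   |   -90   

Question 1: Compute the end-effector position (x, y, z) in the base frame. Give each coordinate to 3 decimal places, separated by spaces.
after link 1: o_1 = (0.0000, 0.0000, 3.0000)
after link 2: o_2 = (-2.0000, 3.4641, 7.0000)
after link 3: o_3 = (-2.0000, 3.4641, 11.0000)
after link 4: o_4 = (-4.4495, 1.0146, 12.0000)
after link 5: o_5 = (-2.7071, 3.6536, 13.7321)

-2.707 3.654 13.732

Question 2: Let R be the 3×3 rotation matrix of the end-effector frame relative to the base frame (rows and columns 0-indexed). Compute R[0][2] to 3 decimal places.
-0.837

End-effector z-axis (col 2 of R) = (-0.8365,0.2241,0.5000)
R[0][2] = -0.8365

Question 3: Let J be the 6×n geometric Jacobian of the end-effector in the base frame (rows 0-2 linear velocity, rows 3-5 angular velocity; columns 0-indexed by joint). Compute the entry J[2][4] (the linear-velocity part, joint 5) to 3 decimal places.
prismatic axis z_4 = (0.4830,-0.1294,0.8660)
J_v[:, 4] = z_4; J_ω[:, 4] = (0,0,0)
entry J[2][4] = 0.8660

0.866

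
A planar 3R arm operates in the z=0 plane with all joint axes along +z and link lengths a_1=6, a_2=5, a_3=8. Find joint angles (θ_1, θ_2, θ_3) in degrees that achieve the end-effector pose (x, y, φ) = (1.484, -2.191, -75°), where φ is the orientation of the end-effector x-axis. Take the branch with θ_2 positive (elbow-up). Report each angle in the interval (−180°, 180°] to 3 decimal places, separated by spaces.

wrist centre = target − a_3·(cos φ, sin φ) = (-0.5866, 5.5364)
cos θ_2 = (30.9958−6²−5²)/(2·6·5) = -0.5001; θ_2 = 120.0046° (elbow-up)
β = atan2(5.5364,-0.5866) = 96.0476°; ψ = atan2(4.3299,3.4997) = 51.0532°
θ_1 = β − ψ = 44.9944°
θ_3 = φ − θ_1 − θ_2 = 120.0010° (wrapped to (-180°,180°])

44.994 120.005 120.001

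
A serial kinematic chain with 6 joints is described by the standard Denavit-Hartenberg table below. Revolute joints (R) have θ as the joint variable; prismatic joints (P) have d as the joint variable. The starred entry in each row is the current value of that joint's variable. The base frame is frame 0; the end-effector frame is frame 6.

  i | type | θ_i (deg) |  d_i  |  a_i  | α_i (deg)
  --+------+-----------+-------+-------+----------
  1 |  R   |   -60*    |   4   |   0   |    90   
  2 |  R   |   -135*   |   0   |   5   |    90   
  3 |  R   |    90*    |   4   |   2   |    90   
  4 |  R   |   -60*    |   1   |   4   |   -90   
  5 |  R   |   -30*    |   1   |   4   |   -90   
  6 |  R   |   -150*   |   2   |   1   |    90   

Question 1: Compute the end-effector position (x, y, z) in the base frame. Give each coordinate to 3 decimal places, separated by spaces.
after link 1: o_1 = (0.0000, 0.0000, 4.0000)
after link 2: o_2 = (-1.7678, 3.0619, 0.4645)
after link 3: o_3 = (-4.9140, 4.5114, 3.2929)
after link 4: o_4 = (-5.7749, 2.0024, 0.1363)
after link 5: o_5 = (-7.8481, 0.3972, -3.0457)
after link 6: o_6 = (-7.5777, -1.1871, -1.4911)

-7.578 -1.187 -1.491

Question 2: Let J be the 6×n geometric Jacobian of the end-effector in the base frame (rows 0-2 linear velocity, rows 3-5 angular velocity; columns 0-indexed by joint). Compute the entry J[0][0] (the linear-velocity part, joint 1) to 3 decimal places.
axis z_0 = ẑ; lever o_n−o_0 = (-7.5777,-1.1871,-1.4911)
cross product → J_v[:, 0] = (1.1871,-7.5777,0.0000)
J_ω[:, 0] = z_0
entry J[0][0] = 1.1871

1.187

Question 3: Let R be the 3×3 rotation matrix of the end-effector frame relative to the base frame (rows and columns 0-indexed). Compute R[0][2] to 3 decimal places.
End-effector z-axis (col 2 of R) = (0.9459,0.2946,0.1358)
R[0][2] = 0.9459

0.946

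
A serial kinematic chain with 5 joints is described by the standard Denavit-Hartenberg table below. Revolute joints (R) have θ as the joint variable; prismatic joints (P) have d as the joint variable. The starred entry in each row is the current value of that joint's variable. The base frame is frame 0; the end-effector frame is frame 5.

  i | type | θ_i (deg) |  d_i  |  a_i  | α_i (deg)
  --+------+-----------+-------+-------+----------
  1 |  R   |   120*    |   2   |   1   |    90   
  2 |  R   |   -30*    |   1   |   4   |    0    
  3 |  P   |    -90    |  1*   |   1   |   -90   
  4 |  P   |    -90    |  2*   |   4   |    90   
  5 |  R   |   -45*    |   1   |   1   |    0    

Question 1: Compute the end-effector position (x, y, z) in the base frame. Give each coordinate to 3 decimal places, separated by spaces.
after link 1: o_1 = (-0.5000, 0.8660, 2.0000)
after link 2: o_2 = (-1.3660, 4.3660, 0.0000)
after link 3: o_3 = (-0.2500, 4.4330, -0.8660)
after link 4: o_4 = (2.3481, 7.9330, -1.8660)
after link 5: o_5 = (3.0166, 8.1892, -0.6464)

3.017 8.189 -0.646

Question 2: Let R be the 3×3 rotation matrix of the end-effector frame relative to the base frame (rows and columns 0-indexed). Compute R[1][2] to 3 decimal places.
End-effector z-axis (col 2 of R) = (-0.2500,0.4330,0.8660)
R[1][2] = 0.4330

0.433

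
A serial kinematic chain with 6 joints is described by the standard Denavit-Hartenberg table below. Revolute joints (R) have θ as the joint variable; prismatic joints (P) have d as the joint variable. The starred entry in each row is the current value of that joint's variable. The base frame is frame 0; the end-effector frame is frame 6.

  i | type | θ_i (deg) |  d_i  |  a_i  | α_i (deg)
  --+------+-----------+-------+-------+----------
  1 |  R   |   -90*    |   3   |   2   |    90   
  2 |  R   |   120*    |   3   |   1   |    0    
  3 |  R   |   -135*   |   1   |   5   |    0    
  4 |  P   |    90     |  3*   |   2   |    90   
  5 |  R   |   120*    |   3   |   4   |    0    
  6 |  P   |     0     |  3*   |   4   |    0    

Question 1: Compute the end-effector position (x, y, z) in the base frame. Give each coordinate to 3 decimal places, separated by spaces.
-13.928 -11.608 -0.913

after link 1: o_1 = (0.0000, -2.0000, 3.0000)
after link 2: o_2 = (-3.0000, -1.5000, 3.8660)
after link 3: o_3 = (-4.0000, -6.3296, 2.5719)
after link 4: o_4 = (-7.0000, -6.8473, 4.5038)
after link 5: o_5 = (-10.4641, -9.2274, 1.7955)
after link 6: o_6 = (-13.9282, -11.6075, -0.9128)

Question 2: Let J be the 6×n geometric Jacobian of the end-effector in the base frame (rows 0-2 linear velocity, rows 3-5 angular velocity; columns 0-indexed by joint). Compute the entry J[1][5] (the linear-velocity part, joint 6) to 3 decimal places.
prismatic axis z_5 = (-0.0000,-0.9659,-0.2588)
J_v[:, 5] = z_5; J_ω[:, 5] = (0,0,0)
entry J[1][5] = -0.9659

-0.966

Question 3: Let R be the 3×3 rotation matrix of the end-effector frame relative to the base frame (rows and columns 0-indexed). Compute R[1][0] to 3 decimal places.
0.129

End-effector x-axis (col 0 of R) = (-0.8660,0.1294,-0.4830)
R[1][0] = 0.1294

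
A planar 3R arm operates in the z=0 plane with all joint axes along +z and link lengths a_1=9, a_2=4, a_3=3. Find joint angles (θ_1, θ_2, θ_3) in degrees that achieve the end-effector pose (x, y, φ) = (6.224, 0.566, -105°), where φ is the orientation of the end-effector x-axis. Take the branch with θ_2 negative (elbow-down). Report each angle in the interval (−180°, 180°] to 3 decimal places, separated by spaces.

wrist centre = target − a_3·(cos φ, sin φ) = (7.0005, 3.4638)
cos θ_2 = (61.0042−9²−4²)/(2·9·4) = -0.4999; θ_2 = -119.9962° (elbow-down)
β = atan2(3.4638,7.0005) = 26.3259°; ψ = atan2(-3.4642,7.0002) = -26.3296°
θ_1 = β − ψ = 52.6555°
θ_3 = φ − θ_1 − θ_2 = -37.6593° (wrapped to (-180°,180°])

52.656 -119.996 -37.659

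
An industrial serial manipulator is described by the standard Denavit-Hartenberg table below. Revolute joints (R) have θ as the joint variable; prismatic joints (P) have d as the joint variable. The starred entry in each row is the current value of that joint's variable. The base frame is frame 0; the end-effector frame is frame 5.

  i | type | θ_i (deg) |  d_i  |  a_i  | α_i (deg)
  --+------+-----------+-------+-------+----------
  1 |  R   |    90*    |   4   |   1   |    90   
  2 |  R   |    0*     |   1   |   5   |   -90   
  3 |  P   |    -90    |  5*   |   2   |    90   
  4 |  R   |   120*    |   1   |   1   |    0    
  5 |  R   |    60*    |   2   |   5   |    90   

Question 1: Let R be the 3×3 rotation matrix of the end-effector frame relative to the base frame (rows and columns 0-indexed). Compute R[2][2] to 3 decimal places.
End-effector z-axis (col 2 of R) = (0.0000,-0.0000,1.0000)
R[2][2] = 1.0000

1.000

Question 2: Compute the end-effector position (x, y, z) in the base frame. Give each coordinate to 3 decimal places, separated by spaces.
after link 1: o_1 = (0.0000, 1.0000, 4.0000)
after link 2: o_2 = (1.0000, 6.0000, 4.0000)
after link 3: o_3 = (3.0000, 6.0000, 9.0000)
after link 4: o_4 = (2.5000, 5.0000, 9.8660)
after link 5: o_5 = (-2.5000, 3.0000, 9.8660)

-2.500 3.000 9.866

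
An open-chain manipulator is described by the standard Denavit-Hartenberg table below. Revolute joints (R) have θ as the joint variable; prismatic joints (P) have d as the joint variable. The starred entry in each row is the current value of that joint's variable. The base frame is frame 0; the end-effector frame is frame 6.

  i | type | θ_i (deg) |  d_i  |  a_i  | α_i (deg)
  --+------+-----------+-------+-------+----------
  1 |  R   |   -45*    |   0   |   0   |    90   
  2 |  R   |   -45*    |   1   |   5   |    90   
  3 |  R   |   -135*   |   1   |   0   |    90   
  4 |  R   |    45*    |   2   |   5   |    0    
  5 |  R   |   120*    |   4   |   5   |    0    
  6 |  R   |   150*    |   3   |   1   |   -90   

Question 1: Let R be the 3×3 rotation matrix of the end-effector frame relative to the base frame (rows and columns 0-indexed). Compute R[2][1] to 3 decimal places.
End-effector y-axis (col 1 of R) = (0.8536,0.1464,-0.5000)
R[2][1] = -0.5000

-0.500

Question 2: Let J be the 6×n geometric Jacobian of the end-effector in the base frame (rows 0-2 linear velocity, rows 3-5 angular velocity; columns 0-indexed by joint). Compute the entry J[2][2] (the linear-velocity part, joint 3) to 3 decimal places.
axis z_2 = (-0.5000,0.5000,-0.7071); lever o_n−o_2 = (-10.3292,0.7422,0.5843)
cross product → J_v[:, 2] = (0.8170,7.5960,4.7935)
J_ω[:, 2] = z_2
entry J[2][2] = 4.7935

4.793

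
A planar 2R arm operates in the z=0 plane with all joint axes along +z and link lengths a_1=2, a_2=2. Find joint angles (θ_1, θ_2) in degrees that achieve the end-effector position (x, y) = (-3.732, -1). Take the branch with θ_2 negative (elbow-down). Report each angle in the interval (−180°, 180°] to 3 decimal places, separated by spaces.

cos θ_2 = (14.9278−2²−2²)/(2·2·2) = 0.8660; θ_2 = -30.0054° (elbow-down)
β = atan2(-1.0000,-3.7320) = -164.9998°; ψ = atan2(-1.0002,3.7320) = -15.0027°
θ_1 = β − ψ = -149.9971°

-149.997 -30.005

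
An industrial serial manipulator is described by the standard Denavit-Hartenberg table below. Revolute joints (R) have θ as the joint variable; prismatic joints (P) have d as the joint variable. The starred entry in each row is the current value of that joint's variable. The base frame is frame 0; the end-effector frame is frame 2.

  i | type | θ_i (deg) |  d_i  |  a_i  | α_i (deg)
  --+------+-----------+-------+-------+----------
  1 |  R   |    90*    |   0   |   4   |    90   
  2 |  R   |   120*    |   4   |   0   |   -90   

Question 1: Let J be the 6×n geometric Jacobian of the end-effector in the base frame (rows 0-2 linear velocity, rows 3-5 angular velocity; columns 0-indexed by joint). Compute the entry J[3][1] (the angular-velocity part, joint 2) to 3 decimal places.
axis z_1 = (1.0000,-0.0000,0.0000); lever o_n−o_1 = (4.0000,-0.0000,0.0000)
cross product → J_v[:, 1] = (0.0000,-0.0000,-0.0000)
J_ω[:, 1] = z_1
entry J[3][1] = 1.0000

1.000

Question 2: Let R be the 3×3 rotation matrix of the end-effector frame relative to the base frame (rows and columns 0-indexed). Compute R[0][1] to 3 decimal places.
End-effector y-axis (col 1 of R) = (-1.0000,0.0000,-0.0000)
R[0][1] = -1.0000

-1.000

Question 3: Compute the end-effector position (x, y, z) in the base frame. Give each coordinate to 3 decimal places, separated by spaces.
4.000 4.000 0.000

after link 1: o_1 = (0.0000, 4.0000, 0.0000)
after link 2: o_2 = (4.0000, 4.0000, 0.0000)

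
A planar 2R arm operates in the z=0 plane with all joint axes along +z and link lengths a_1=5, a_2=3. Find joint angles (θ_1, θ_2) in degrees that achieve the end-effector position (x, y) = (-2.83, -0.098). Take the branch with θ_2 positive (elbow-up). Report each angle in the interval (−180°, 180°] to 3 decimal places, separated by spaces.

cos θ_2 = (8.0185−5²−3²)/(2·5·3) = -0.8660; θ_2 = 150.0028° (elbow-up)
β = atan2(-0.0980,-2.8300) = -178.0167°; ψ = atan2(1.4999,2.4019) = 31.9834°
θ_1 = β − ψ = -210.0001°

150.000 150.003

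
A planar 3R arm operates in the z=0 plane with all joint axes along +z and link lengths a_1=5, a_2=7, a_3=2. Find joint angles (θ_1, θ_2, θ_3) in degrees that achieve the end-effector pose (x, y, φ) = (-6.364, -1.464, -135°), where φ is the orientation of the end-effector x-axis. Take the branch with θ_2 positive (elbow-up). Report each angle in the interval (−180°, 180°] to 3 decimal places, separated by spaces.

wrist centre = target − a_3·(cos φ, sin φ) = (-4.9498, -0.0498)
cos θ_2 = (24.5029−5²−7²)/(2·5·7) = -0.7071; θ_2 = 134.9996° (elbow-up)
β = atan2(-0.0498,-4.9498) = -179.4237°; ψ = atan2(4.9498,0.0503) = 89.4179°
θ_1 = β − ψ = -268.8417°
θ_3 = φ − θ_1 − θ_2 = -1.1580° (wrapped to (-180°,180°])

91.158 135.000 -1.158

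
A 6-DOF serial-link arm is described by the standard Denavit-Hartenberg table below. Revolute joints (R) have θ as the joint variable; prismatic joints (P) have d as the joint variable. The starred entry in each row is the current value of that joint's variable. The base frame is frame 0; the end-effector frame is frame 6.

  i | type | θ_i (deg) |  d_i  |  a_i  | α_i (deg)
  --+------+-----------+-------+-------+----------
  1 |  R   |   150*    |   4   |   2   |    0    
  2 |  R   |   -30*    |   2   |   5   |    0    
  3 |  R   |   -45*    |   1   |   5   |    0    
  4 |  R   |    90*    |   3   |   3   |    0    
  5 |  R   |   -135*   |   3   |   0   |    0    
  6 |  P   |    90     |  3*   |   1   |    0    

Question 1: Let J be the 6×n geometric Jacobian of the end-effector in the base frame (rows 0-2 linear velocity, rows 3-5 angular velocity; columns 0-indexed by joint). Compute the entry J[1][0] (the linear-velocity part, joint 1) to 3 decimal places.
-6.336

axis z_0 = ẑ; lever o_n−o_0 = (-6.3357,11.8022,16.0000)
cross product → J_v[:, 0] = (-11.8022,-6.3357,0.0000)
J_ω[:, 0] = z_0
entry J[1][0] = -6.3357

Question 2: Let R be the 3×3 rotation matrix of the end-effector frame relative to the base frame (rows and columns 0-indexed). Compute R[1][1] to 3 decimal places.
-0.500

End-effector y-axis (col 1 of R) = (-0.8660,-0.5000,0.0000)
R[1][1] = -0.5000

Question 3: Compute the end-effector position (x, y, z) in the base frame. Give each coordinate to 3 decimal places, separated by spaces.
after link 1: o_1 = (-1.7321, 1.0000, 4.0000)
after link 2: o_2 = (-4.2321, 5.3301, 6.0000)
after link 3: o_3 = (-2.9380, 10.1598, 7.0000)
after link 4: o_4 = (-5.8357, 10.9362, 10.0000)
after link 5: o_5 = (-5.8357, 10.9362, 13.0000)
after link 6: o_6 = (-6.3357, 11.8022, 16.0000)

-6.336 11.802 16.000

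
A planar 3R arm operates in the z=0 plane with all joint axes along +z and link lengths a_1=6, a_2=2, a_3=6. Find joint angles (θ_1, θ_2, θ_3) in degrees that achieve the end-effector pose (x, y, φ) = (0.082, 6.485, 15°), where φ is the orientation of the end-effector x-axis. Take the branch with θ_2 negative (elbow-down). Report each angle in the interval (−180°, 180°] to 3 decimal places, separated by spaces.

149.998 -45.001 -89.996

wrist centre = target − a_3·(cos φ, sin φ) = (-5.7136, 4.9321)
cos θ_2 = (56.9702−6²−2²)/(2·6·2) = 0.7071; θ_2 = -45.0013° (elbow-down)
β = atan2(4.9321,-5.7136) = 139.1984°; ψ = atan2(-1.4142,7.4142) = -10.7994°
θ_1 = β − ψ = 149.9978°
θ_3 = φ − θ_1 − θ_2 = -89.9965° (wrapped to (-180°,180°])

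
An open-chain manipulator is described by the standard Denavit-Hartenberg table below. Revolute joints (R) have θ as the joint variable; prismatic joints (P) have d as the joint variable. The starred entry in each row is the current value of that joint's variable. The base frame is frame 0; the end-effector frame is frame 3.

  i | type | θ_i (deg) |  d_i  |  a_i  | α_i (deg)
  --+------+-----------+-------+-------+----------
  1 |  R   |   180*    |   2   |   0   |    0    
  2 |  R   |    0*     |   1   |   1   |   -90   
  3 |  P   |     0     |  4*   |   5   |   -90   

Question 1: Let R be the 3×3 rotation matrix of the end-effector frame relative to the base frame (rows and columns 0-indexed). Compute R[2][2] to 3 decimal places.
End-effector z-axis (col 2 of R) = (-0.0000,-0.0000,-1.0000)
R[2][2] = -1.0000

-1.000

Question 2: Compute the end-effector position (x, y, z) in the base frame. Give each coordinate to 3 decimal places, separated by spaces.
-6.000 -4.000 3.000

after link 1: o_1 = (0.0000, 0.0000, 2.0000)
after link 2: o_2 = (-1.0000, 0.0000, 3.0000)
after link 3: o_3 = (-6.0000, -4.0000, 3.0000)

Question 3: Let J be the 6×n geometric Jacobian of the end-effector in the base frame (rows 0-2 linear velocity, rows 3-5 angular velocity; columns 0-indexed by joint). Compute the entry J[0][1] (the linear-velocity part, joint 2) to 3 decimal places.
4.000

axis z_1 = (0.0000,0.0000,1.0000); lever o_n−o_1 = (-6.0000,-4.0000,1.0000)
cross product → J_v[:, 1] = (4.0000,-6.0000,0.0000)
J_ω[:, 1] = z_1
entry J[0][1] = 4.0000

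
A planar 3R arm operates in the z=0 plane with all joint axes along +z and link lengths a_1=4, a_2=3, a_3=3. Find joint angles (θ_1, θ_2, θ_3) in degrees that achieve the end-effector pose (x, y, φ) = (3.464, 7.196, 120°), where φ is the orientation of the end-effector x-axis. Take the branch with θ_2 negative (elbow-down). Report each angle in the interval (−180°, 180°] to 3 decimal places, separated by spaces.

55.620 -30.012 94.391

wrist centre = target − a_3·(cos φ, sin φ) = (4.9640, 4.5979)
cos θ_2 = (45.7822−4²−3²)/(2·4·3) = 0.8659; θ_2 = -30.0115° (elbow-down)
β = atan2(4.5979,4.9640) = 42.8075°; ψ = atan2(-1.5005,6.5978) = -12.8128°
θ_1 = β − ψ = 55.6203°
θ_3 = φ − θ_1 − θ_2 = 94.3912° (wrapped to (-180°,180°])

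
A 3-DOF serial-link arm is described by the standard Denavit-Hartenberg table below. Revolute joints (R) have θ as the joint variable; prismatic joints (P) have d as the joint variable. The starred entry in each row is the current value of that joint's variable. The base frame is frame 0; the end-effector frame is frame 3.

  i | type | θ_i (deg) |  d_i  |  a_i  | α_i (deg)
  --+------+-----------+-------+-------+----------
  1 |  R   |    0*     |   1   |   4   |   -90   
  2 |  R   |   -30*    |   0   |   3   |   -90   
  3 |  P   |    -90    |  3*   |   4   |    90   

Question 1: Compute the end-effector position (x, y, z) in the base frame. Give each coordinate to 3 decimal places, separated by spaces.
8.098 4.000 -0.098

after link 1: o_1 = (4.0000, 0.0000, 1.0000)
after link 2: o_2 = (6.5981, -0.0000, 2.5000)
after link 3: o_3 = (8.0981, 4.0000, -0.0981)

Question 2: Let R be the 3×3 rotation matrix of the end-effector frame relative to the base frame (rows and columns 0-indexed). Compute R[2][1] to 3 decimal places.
-0.866

End-effector y-axis (col 1 of R) = (0.5000,0.0000,-0.8660)
R[2][1] = -0.8660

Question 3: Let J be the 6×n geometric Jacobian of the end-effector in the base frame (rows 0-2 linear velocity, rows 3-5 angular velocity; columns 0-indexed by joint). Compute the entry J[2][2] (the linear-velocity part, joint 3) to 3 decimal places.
-0.866

prismatic axis z_2 = (0.5000,0.0000,-0.8660)
J_v[:, 2] = z_2; J_ω[:, 2] = (0,0,0)
entry J[2][2] = -0.8660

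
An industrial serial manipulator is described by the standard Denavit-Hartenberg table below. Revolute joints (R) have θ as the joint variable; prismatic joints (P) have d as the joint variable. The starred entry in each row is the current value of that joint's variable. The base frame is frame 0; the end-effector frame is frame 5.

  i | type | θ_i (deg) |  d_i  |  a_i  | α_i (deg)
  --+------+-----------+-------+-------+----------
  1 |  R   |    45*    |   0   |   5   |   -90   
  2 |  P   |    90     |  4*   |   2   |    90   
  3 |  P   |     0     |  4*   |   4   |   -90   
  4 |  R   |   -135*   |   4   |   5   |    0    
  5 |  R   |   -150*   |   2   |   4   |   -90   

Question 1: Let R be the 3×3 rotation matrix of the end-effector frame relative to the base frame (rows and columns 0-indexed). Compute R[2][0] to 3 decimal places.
End-effector x-axis (col 0 of R) = (-0.6830,-0.6830,-0.2588)
R[2][0] = -0.2588

-0.259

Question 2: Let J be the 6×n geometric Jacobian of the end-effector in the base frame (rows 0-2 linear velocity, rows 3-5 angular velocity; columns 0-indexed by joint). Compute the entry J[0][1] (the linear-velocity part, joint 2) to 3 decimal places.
-0.707

prismatic axis z_1 = (-0.7071,0.7071,0.0000)
J_v[:, 1] = z_1; J_ω[:, 1] = (0,0,0)
entry J[0][1] = -0.7071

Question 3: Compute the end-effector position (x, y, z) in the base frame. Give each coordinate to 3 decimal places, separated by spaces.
after link 1: o_1 = (3.5355, 3.5355, 0.0000)
after link 2: o_2 = (0.7071, 6.3640, -2.0000)
after link 3: o_3 = (3.5355, 9.1924, -6.0000)
after link 4: o_4 = (3.2071, 14.5208, -2.4645)
after link 5: o_5 = (-0.9392, 13.2030, -3.4997)

-0.939 13.203 -3.500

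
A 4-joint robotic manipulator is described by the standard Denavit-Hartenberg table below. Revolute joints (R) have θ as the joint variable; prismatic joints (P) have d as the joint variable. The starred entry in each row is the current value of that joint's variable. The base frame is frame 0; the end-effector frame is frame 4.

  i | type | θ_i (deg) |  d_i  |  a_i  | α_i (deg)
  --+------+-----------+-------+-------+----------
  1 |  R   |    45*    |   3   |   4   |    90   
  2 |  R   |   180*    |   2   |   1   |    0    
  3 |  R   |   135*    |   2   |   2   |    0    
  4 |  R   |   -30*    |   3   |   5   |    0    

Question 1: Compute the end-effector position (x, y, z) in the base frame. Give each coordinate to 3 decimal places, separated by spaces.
after link 1: o_1 = (2.8284, 2.8284, 3.0000)
after link 2: o_2 = (3.5355, 0.7071, 3.0000)
after link 3: o_3 = (5.9497, 0.2929, 1.5858)
after link 4: o_4 = (8.9861, -0.9134, -3.2438)

8.986 -0.913 -3.244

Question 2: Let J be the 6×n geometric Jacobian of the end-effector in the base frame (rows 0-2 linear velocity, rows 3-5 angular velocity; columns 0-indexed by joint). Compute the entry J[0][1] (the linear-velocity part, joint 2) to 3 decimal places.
4.415

axis z_1 = (0.7071,-0.7071,0.0000); lever o_n−o_1 = (6.1577,-3.7418,-6.2438)
cross product → J_v[:, 1] = (4.4151,4.4151,1.7083)
J_ω[:, 1] = z_1
entry J[0][1] = 4.4151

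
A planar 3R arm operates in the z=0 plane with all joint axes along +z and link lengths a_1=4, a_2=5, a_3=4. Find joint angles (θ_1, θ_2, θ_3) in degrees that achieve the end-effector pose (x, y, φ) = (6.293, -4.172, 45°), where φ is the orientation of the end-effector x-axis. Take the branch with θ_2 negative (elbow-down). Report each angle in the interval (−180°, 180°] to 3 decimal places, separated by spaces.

wrist centre = target − a_3·(cos φ, sin φ) = (3.4646, -7.0004)
cos θ_2 = (61.0092−4²−5²)/(2·4·5) = 0.5002; θ_2 = -59.9847° (elbow-down)
β = atan2(-7.0004,3.4646) = -63.6688°; ψ = atan2(-4.3295,6.5012) = -33.6617°
θ_1 = β − ψ = -30.0071°
θ_3 = φ − θ_1 − θ_2 = 134.9918° (wrapped to (-180°,180°])

-30.007 -59.985 134.992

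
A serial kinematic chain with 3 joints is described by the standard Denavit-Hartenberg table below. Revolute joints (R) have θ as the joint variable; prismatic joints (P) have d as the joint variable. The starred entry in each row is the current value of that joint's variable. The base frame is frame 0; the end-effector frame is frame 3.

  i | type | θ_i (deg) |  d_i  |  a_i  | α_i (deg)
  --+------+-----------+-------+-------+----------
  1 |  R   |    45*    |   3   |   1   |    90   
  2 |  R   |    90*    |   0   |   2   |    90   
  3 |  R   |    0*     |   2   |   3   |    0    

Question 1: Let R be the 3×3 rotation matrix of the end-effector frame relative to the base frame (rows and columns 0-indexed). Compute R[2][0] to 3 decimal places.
1.000

End-effector x-axis (col 0 of R) = (0.0000,0.0000,1.0000)
R[2][0] = 1.0000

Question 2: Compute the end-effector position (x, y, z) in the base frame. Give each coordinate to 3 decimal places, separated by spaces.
after link 1: o_1 = (0.7071, 0.7071, 3.0000)
after link 2: o_2 = (0.7071, 0.7071, 5.0000)
after link 3: o_3 = (2.1213, 2.1213, 8.0000)

2.121 2.121 8.000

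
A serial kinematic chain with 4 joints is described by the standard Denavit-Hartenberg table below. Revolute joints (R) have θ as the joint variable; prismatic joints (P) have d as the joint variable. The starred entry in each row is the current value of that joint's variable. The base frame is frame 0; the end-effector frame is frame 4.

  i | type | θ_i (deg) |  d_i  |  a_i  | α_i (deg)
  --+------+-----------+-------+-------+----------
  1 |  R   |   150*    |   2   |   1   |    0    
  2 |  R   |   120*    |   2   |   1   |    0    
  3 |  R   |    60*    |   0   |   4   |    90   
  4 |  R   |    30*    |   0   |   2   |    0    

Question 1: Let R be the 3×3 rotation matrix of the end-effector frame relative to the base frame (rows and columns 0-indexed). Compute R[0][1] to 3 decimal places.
-0.433

End-effector y-axis (col 1 of R) = (-0.4330,0.2500,0.8660)
R[0][1] = -0.4330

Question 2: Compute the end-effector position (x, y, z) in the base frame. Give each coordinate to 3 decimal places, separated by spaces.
after link 1: o_1 = (-0.8660, 0.5000, 2.0000)
after link 2: o_2 = (-0.8660, -0.5000, 4.0000)
after link 3: o_3 = (2.5981, -2.5000, 4.0000)
after link 4: o_4 = (4.0981, -3.3660, 5.0000)

4.098 -3.366 5.000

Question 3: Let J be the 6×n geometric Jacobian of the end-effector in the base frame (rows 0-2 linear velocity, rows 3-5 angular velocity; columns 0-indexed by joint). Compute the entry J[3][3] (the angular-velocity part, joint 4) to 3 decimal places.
-0.500

axis z_3 = (-0.5000,-0.8660,0.0000); lever o_n−o_3 = (1.5000,-0.8660,1.0000)
cross product → J_v[:, 3] = (-0.8660,0.5000,1.7321)
J_ω[:, 3] = z_3
entry J[3][3] = -0.5000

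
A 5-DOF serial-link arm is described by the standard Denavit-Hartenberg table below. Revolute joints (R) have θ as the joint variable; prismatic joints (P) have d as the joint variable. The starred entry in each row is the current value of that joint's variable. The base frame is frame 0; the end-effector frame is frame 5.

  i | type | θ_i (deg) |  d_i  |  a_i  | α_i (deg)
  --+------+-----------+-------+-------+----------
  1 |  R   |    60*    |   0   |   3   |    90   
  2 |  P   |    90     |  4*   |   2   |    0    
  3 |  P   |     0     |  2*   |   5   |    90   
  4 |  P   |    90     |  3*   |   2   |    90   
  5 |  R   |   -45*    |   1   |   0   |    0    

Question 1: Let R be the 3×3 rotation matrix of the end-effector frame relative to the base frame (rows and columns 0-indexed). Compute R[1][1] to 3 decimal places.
0.259

End-effector y-axis (col 1 of R) = (0.9659,0.2588,-0.0000)
R[1][1] = 0.2588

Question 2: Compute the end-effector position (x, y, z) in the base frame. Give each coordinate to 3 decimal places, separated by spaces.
after link 1: o_1 = (1.5000, 2.5981, 0.0000)
after link 2: o_2 = (4.9641, 0.5981, 2.0000)
after link 3: o_3 = (6.6962, -0.4019, 7.0000)
after link 4: o_4 = (9.9282, 1.1962, 7.0000)
after link 5: o_5 = (9.9282, 1.1962, 8.0000)

9.928 1.196 8.000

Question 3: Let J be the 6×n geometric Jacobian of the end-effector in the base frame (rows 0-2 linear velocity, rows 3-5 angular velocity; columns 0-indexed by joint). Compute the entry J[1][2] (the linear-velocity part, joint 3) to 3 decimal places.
prismatic axis z_2 = (0.8660,-0.5000,0.0000)
J_v[:, 2] = z_2; J_ω[:, 2] = (0,0,0)
entry J[1][2] = -0.5000

-0.500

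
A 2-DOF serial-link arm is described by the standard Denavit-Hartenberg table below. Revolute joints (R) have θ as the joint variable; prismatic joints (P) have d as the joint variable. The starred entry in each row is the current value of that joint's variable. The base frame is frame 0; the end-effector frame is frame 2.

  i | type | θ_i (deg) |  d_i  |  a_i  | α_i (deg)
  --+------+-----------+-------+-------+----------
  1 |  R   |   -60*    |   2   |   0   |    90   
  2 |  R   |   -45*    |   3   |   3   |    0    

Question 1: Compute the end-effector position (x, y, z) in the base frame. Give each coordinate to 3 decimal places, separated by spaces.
after link 1: o_1 = (0.0000, 0.0000, 2.0000)
after link 2: o_2 = (-1.5374, -3.3371, -0.1213)

-1.537 -3.337 -0.121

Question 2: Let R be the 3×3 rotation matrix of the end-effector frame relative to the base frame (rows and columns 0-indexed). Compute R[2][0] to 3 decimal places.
End-effector x-axis (col 0 of R) = (0.3536,-0.6124,-0.7071)
R[2][0] = -0.7071

-0.707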